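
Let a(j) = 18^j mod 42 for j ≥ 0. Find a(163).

Listing terms: a(0) = 1, a(1) = 18, a(2) = 30, a(3) = 36, a(4) = 18.
Since a(4) = a(1) = 18, the sequence is eventually periodic: after a pre-period of length 1 it cycles with period 3.
For j ≥ 1, a(j) depends only on (j - 1) mod 3. (163 - 1) mod 3 = 0, so a(163) = a(1) = 18.

18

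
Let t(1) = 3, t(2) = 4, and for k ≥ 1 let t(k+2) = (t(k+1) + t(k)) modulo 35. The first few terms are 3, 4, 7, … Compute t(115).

Computing terms: t(1) = 3; t(2) = 4; t(3) = 7; t(4) = 11; t(5) = 18; t(6) = 29; t(7) = 12; t(8) = 6; t(9) = 18; t(10) = 24; t(11) = 7; t(12) = 31; t(13) = 3; t(14) = 34; t(15) = 2; t(16) = 1; t(17) = 3; t(18) = 4.
The sequence repeats with period 16.
So t(115) = t(1 + ((115-1) mod 16)) = t(3) = 7.

7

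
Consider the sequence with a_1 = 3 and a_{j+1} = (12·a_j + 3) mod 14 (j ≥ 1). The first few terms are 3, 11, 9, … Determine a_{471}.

9

We have a_1 = 3,  a_2 = 11,  a_3 = 9,  a_4 = 13,  a_5 = 5,  a_6 = 7,  a_7 = 3.
Since a_7 = a_1 = 3, the sequence is periodic with period 6.
(471 - 1) mod 6 = 2, so a_{471} = a_3 = 9.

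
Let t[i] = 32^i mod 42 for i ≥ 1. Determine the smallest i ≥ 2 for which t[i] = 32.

Computing terms: t[1] = 32, t[2] = 16, t[3] = 8, t[4] = 4, t[5] = 2, t[6] = 22, t[7] = 32.
The sequence repeats with period 6.
The value 32 next appears (with i ≥ 2) at t[7].

7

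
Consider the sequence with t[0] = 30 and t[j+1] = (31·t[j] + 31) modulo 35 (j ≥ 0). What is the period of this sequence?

t[0] = 30; t[1] = 16; t[2] = 2; t[3] = 23; t[4] = 9; t[5] = 30.
The sequence repeats with period 5.

5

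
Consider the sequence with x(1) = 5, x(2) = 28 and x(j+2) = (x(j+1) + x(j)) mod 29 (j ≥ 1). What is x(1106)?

23

Computing terms: x(1) = 5,  x(2) = 28,  x(3) = 4,  x(4) = 3,  x(5) = 7,  x(6) = 10,  x(7) = 17,  x(8) = 27,  x(9) = 15,  x(10) = 13,  x(11) = 28,  x(12) = 12,  x(13) = 11,  x(14) = 23,  x(15) = 5,  x(16) = 28.
The sequence repeats with period 14.
So x(1106) = x(1 + ((1106-1) mod 14)) = x(14) = 23.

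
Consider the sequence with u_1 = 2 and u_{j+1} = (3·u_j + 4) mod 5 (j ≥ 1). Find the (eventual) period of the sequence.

4

u_1 = 2,  u_2 = 0,  u_3 = 4,  u_4 = 1,  u_5 = 2.
The sequence repeats with period 4.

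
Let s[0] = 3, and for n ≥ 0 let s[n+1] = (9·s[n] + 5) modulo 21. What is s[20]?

20

Listing terms: s[0] = 3, s[1] = 11, s[2] = 20, s[3] = 17, s[4] = 11.
Since s[4] = s[1] = 11, the sequence is eventually periodic: after a pre-period of length 1 it cycles with period 3.
For n ≥ 1, s[n] depends only on (n - 1) mod 3. (20 - 1) mod 3 = 1, so s[20] = s[2] = 20.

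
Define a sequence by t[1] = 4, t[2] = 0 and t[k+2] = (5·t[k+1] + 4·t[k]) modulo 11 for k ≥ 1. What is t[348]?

4

Computing terms: t[1] = 4,  t[2] = 0,  t[3] = 5,  t[4] = 3,  t[5] = 2,  t[6] = 0,  t[7] = 8,  t[8] = 7,  t[9] = 1,  t[10] = 0,  t[11] = 4,  t[12] = 9,  t[13] = 6,  t[14] = 0,  t[15] = 2,  t[16] = 10,  t[17] = 3,  t[18] = 0,  t[19] = 1,  t[20] = 5,  t[21] = 7,  t[22] = 0,  t[23] = 6,  t[24] = 8,  t[25] = 9,  t[26] = 0,  t[27] = 3,  t[28] = 4,  t[29] = 10,  t[30] = 0,  t[31] = 7,  t[32] = 2,  t[33] = 5,  t[34] = 0,  t[35] = 9,  t[36] = 1,  t[37] = 8,  t[38] = 0,  t[39] = 10,  t[40] = 6,  t[41] = 4,  t[42] = 0.
The sequence repeats with period 40.
So t[348] = t[1 + ((348-1) mod 40)] = t[28] = 4.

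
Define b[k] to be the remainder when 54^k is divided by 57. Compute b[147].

We have b[1] = 54, b[2] = 9, b[3] = 30, b[4] = 24, b[5] = 42, b[6] = 45, b[7] = 36, b[8] = 6, b[9] = 39, b[10] = 54.
The sequence repeats with period 9.
So b[147] = b[1 + ((147-1) mod 9)] = b[3] = 30.

30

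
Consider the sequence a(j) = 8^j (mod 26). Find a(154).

12

Computing terms: a(1) = 8,  a(2) = 12,  a(3) = 18,  a(4) = 14,  a(5) = 8.
The sequence repeats with period 4.
(154 - 1) mod 4 = 1, so a(154) = a(2) = 12.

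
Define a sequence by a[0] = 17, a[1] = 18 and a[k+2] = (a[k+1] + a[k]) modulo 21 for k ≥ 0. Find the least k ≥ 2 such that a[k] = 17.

11

a[0] = 17, a[1] = 18, a[2] = 14, a[3] = 11, a[4] = 4, a[5] = 15, a[6] = 19, a[7] = 13, a[8] = 11, a[9] = 3, a[10] = 14, a[11] = 17, a[12] = 10, a[13] = 6, a[14] = 16, a[15] = 1, a[16] = 17, a[17] = 18.
Since (a[16], a[17]) = (a[0], a[1]) = (17, 18) (two consecutive terms determine the rest), the sequence is periodic with period 16.
The value 17 first appears (with k ≥ 2) at a[11].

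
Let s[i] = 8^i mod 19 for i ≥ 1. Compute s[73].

Computing terms: s[1] = 8; s[2] = 7; s[3] = 18; s[4] = 11; s[5] = 12; s[6] = 1; s[7] = 8.
The sequence repeats with period 6.
(73 - 1) mod 6 = 0, so s[73] = s[1] = 8.

8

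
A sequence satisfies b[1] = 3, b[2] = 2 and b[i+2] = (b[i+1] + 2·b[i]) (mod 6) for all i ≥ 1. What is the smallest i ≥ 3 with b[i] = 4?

b[1] = 3; b[2] = 2; b[3] = 2; b[4] = 0; b[5] = 4; b[6] = 4; b[7] = 0; b[8] = 2; b[9] = 2.
Since (b[8], b[9]) = (b[2], b[3]) = (2, 2) (two consecutive terms determine the rest), the sequence is eventually periodic: after a pre-period of length 1 it cycles with period 6.
The value 4 first appears (with i ≥ 3) at b[5].

5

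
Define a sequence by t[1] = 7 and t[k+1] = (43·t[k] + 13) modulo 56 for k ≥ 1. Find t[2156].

22

t[1] = 7; t[2] = 34; t[3] = 19; t[4] = 46; t[5] = 31; t[6] = 2; t[7] = 43; t[8] = 14; t[9] = 55; t[10] = 26; t[11] = 11; t[12] = 38; t[13] = 23; t[14] = 50; t[15] = 35; t[16] = 6; t[17] = 47; t[18] = 18; t[19] = 3; t[20] = 30; t[21] = 15; t[22] = 42; t[23] = 27; t[24] = 54; t[25] = 39; t[26] = 10; t[27] = 51; t[28] = 22; t[29] = 7.
The sequence repeats with period 28.
(2156 - 1) mod 28 = 27, so t[2156] = t[28] = 22.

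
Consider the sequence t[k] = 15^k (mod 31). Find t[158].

Computing terms: t[1] = 15; t[2] = 8; t[3] = 27; t[4] = 2; t[5] = 30; t[6] = 16; t[7] = 23; t[8] = 4; t[9] = 29; t[10] = 1; t[11] = 15.
Since t[11] = t[1] = 15, the sequence is periodic with period 10.
So t[158] = t[1 + ((158-1) mod 10)] = t[8] = 4.

4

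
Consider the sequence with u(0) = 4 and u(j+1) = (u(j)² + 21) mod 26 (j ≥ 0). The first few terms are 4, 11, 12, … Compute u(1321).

We have u(0) = 4,  u(1) = 11,  u(2) = 12,  u(3) = 9,  u(4) = 24,  u(5) = 25,  u(6) = 22,  u(7) = 11.
Since u(7) = u(1) = 11, the sequence is eventually periodic: after a pre-period of length 1 it cycles with period 6.
For j ≥ 1, u(j) depends only on (j - 1) mod 6. (1321 - 1) mod 6 = 0, so u(1321) = u(1) = 11.

11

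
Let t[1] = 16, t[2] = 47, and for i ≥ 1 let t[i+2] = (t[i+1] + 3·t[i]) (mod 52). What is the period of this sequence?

12

t[1] = 16; t[2] = 47; t[3] = 43; t[4] = 28; t[5] = 1; t[6] = 33; t[7] = 36; t[8] = 31; t[9] = 35; t[10] = 24; t[11] = 25; t[12] = 45; t[13] = 16; t[14] = 47.
Since (t[13], t[14]) = (t[1], t[2]) = (16, 47) (two consecutive terms determine the rest), the sequence is periodic with period 12.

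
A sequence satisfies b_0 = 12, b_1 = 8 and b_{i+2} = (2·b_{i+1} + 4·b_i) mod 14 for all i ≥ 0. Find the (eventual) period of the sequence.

48

We have b_0 = 12; b_1 = 8; b_2 = 8; b_3 = 6; b_4 = 2; b_5 = 0; b_6 = 8; b_7 = 2; b_8 = 8; b_9 = 10; b_{10} = 10; b_{11} = 4; b_{12} = 6; b_{13} = 0; b_{14} = 10; b_{15} = 6; b_{16} = 10; b_{17} = 2; b_{18} = 2; b_{19} = 12; b_{20} = 4; b_{21} = 0; b_{22} = 2; b_{23} = 4; b_{24} = 2; b_{25} = 6; b_{26} = 6; b_{27} = 8; b_{28} = 12; b_{29} = 0; b_{30} = 6; b_{31} = 12; b_{32} = 6; b_{33} = 4; b_{34} = 4; b_{35} = 10; b_{36} = 8; b_{37} = 0; b_{38} = 4; b_{39} = 8; b_{40} = 4; b_{41} = 12; b_{42} = 12; b_{43} = 2; b_{44} = 10; b_{45} = 0; b_{46} = 12; b_{47} = 10; b_{48} = 12; b_{49} = 8.
Since (b_{48}, b_{49}) = (b_0, b_1) = (12, 8) (two consecutive terms determine the rest), the sequence is periodic with period 48.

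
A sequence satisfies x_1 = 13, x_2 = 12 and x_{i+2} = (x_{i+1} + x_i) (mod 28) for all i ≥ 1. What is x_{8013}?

1

We have x_1 = 13,  x_2 = 12,  x_3 = 25,  x_4 = 9,  x_5 = 6,  x_6 = 15,  x_7 = 21,  x_8 = 8,  x_9 = 1,  x_{10} = 9,  x_{11} = 10,  x_{12} = 19,  x_{13} = 1,  x_{14} = 20,  x_{15} = 21,  x_{16} = 13,  x_{17} = 6,  x_{18} = 19,  x_{19} = 25,  x_{20} = 16,  x_{21} = 13,  x_{22} = 1,  x_{23} = 14,  x_{24} = 15,  x_{25} = 1,  x_{26} = 16,  x_{27} = 17,  x_{28} = 5,  x_{29} = 22,  x_{30} = 27,  x_{31} = 21,  x_{32} = 20,  x_{33} = 13,  x_{34} = 5,  x_{35} = 18,  x_{36} = 23,  x_{37} = 13,  x_{38} = 8,  x_{39} = 21,  x_{40} = 1,  x_{41} = 22,  x_{42} = 23,  x_{43} = 17,  x_{44} = 12,  x_{45} = 1,  x_{46} = 13,  x_{47} = 14,  x_{48} = 27,  x_{49} = 13,  x_{50} = 12.
The sequence repeats with period 48.
(8013 - 1) mod 48 = 44, so x_{8013} = x_{45} = 1.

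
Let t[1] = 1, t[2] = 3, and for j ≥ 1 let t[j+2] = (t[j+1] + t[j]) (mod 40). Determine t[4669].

1

Computing terms: t[1] = 1; t[2] = 3; t[3] = 4; t[4] = 7; t[5] = 11; t[6] = 18; t[7] = 29; t[8] = 7; t[9] = 36; t[10] = 3; t[11] = 39; t[12] = 2; t[13] = 1; t[14] = 3.
The sequence repeats with period 12.
(4669 - 1) mod 12 = 0, so t[4669] = t[1] = 1.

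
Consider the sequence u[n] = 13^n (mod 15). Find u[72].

1

Computing terms: u[0] = 1; u[1] = 13; u[2] = 4; u[3] = 7; u[4] = 1.
Since u[4] = u[0] = 1, the sequence is periodic with period 4.
(72 - 0) mod 4 = 0, so u[72] = u[0] = 1.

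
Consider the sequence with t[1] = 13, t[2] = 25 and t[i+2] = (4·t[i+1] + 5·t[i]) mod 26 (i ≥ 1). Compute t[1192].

5

We have t[1] = 13, t[2] = 25, t[3] = 9, t[4] = 5, t[5] = 13, t[6] = 25.
Since (t[5], t[6]) = (t[1], t[2]) = (13, 25) (two consecutive terms determine the rest), the sequence is periodic with period 4.
(1192 - 1) mod 4 = 3, so t[1192] = t[4] = 5.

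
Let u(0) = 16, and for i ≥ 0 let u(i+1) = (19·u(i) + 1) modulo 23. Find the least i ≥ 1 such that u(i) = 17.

Listing terms: u(0) = 16; u(1) = 6; u(2) = 0; u(3) = 1; u(4) = 20; u(5) = 13; u(6) = 18; u(7) = 21; u(8) = 9; u(9) = 11; u(10) = 3; u(11) = 12; u(12) = 22; u(13) = 5; u(14) = 4; u(15) = 8; u(16) = 15; u(17) = 10; u(18) = 7; u(19) = 19; u(20) = 17; u(21) = 2; u(22) = 16.
The sequence repeats with period 22.
The value 17 first appears (with i ≥ 1) at u(20).

20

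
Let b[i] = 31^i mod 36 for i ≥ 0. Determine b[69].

19

Computing terms: b[0] = 1, b[1] = 31, b[2] = 25, b[3] = 19, b[4] = 13, b[5] = 7, b[6] = 1.
Since b[6] = b[0] = 1, the sequence is periodic with period 6.
So b[69] = b[0 + ((69-0) mod 6)] = b[3] = 19.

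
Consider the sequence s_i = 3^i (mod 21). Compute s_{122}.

9

Computing terms: s_0 = 1; s_1 = 3; s_2 = 9; s_3 = 6; s_4 = 18; s_5 = 12; s_6 = 15; s_7 = 3.
Since s_7 = s_1 = 3, the sequence is eventually periodic: after a pre-period of length 1 it cycles with period 6.
For i ≥ 1, s_i depends only on (i - 1) mod 6. (122 - 1) mod 6 = 1, so s_{122} = s_2 = 9.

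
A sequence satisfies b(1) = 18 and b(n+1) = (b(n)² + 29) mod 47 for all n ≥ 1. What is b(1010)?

24

Computing terms: b(1) = 18; b(2) = 24; b(3) = 41; b(4) = 18.
The sequence repeats with period 3.
(1010 - 1) mod 3 = 1, so b(1010) = b(2) = 24.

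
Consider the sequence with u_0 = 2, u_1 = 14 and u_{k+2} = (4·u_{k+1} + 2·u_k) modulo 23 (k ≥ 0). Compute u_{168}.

22

Computing terms: u_0 = 2; u_1 = 14; u_2 = 14; u_3 = 15; u_4 = 19; u_5 = 14; u_6 = 2; u_7 = 13; u_8 = 10; u_9 = 20; u_{10} = 8; u_{11} = 3; u_{12} = 5; u_{13} = 3; u_{14} = 22; u_{15} = 2; u_{16} = 6; u_{17} = 5; u_{18} = 9; u_{19} = 0; u_{20} = 18; u_{21} = 3; u_{22} = 2; u_{23} = 14.
Since (u_{22}, u_{23}) = (u_0, u_1) = (2, 14) (two consecutive terms determine the rest), the sequence is periodic with period 22.
(168 - 0) mod 22 = 14, so u_{168} = u_{14} = 22.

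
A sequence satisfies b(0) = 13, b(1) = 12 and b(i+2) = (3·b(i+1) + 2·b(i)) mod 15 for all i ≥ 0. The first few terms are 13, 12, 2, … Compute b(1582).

b(0) = 13, b(1) = 12, b(2) = 2, b(3) = 0, b(4) = 4, b(5) = 12, b(6) = 14, b(7) = 6, b(8) = 1, b(9) = 0, b(10) = 2, b(11) = 6, b(12) = 7, b(13) = 3, b(14) = 8, b(15) = 0, b(16) = 1, b(17) = 3, b(18) = 11, b(19) = 9, b(20) = 4, b(21) = 0, b(22) = 8, b(23) = 9, b(24) = 13, b(25) = 12.
The sequence repeats with period 24.
(1582 - 0) mod 24 = 22, so b(1582) = b(22) = 8.

8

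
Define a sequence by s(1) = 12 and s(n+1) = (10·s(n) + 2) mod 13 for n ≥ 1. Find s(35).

Computing terms: s(1) = 12; s(2) = 5; s(3) = 0; s(4) = 2; s(5) = 9; s(6) = 1; s(7) = 12.
Since s(7) = s(1) = 12, the sequence is periodic with period 6.
(35 - 1) mod 6 = 4, so s(35) = s(5) = 9.

9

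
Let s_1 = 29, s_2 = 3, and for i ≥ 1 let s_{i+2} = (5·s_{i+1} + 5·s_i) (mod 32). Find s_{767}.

s_1 = 29; s_2 = 3; s_3 = 0; s_4 = 15; s_5 = 11; s_6 = 2; s_7 = 1; s_8 = 15; s_9 = 16; s_{10} = 27; s_{11} = 23; s_{12} = 26; s_{13} = 21; s_{14} = 11; s_{15} = 0; s_{16} = 23; s_{17} = 19; s_{18} = 18; s_{19} = 25; s_{20} = 23; s_{21} = 16; s_{22} = 3; s_{23} = 31; s_{24} = 10; s_{25} = 13; s_{26} = 19; s_{27} = 0; s_{28} = 31; s_{29} = 27; s_{30} = 2; s_{31} = 17; s_{32} = 31; s_{33} = 16; s_{34} = 11; s_{35} = 7; s_{36} = 26; s_{37} = 5; s_{38} = 27; s_{39} = 0; s_{40} = 7; s_{41} = 3; s_{42} = 18; s_{43} = 9; s_{44} = 7; s_{45} = 16; s_{46} = 19; s_{47} = 15; s_{48} = 10; s_{49} = 29; s_{50} = 3.
Since (s_{49}, s_{50}) = (s_1, s_2) = (29, 3) (two consecutive terms determine the rest), the sequence is periodic with period 48.
(767 - 1) mod 48 = 46, so s_{767} = s_{47} = 15.

15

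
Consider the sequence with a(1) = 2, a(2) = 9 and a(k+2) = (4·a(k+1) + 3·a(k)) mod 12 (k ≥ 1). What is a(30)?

We have a(1) = 2, a(2) = 9, a(3) = 6, a(4) = 3, a(5) = 6, a(6) = 9, a(7) = 6.
Since (a(6), a(7)) = (a(2), a(3)) = (9, 6) (two consecutive terms determine the rest), the sequence is eventually periodic: after a pre-period of length 1 it cycles with period 4.
For k ≥ 2, a(k) depends only on (k - 2) mod 4. (30 - 2) mod 4 = 0, so a(30) = a(2) = 9.

9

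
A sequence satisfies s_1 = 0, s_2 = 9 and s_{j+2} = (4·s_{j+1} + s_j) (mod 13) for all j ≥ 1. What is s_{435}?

We have s_1 = 0,  s_2 = 9,  s_3 = 10,  s_4 = 10,  s_5 = 11,  s_6 = 2,  s_7 = 6,  s_8 = 0,  s_9 = 6,  s_{10} = 11,  s_{11} = 11,  s_{12} = 3,  s_{13} = 10,  s_{14} = 4,  s_{15} = 0,  s_{16} = 4,  s_{17} = 3,  s_{18} = 3,  s_{19} = 2,  s_{20} = 11,  s_{21} = 7,  s_{22} = 0,  s_{23} = 7,  s_{24} = 2,  s_{25} = 2,  s_{26} = 10,  s_{27} = 3,  s_{28} = 9,  s_{29} = 0,  s_{30} = 9.
Since (s_{29}, s_{30}) = (s_1, s_2) = (0, 9) (two consecutive terms determine the rest), the sequence is periodic with period 28.
So s_{435} = s_{1 + ((435-1) mod 28)} = s_{15} = 0.

0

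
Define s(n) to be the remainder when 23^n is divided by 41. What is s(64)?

s(0) = 1, s(1) = 23, s(2) = 37, s(3) = 31, s(4) = 16, s(5) = 40, s(6) = 18, s(7) = 4, s(8) = 10, s(9) = 25, s(10) = 1.
The sequence repeats with period 10.
(64 - 0) mod 10 = 4, so s(64) = s(4) = 16.

16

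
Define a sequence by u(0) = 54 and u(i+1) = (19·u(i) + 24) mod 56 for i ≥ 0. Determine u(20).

38

We have u(0) = 54; u(1) = 42; u(2) = 38; u(3) = 18; u(4) = 30; u(5) = 34; u(6) = 54.
Since u(6) = u(0) = 54, the sequence is periodic with period 6.
(20 - 0) mod 6 = 2, so u(20) = u(2) = 38.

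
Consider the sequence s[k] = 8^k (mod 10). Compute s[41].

We have s[1] = 8, s[2] = 4, s[3] = 2, s[4] = 6, s[5] = 8.
Since s[5] = s[1] = 8, the sequence is periodic with period 4.
So s[41] = s[1 + ((41-1) mod 4)] = s[1] = 8.

8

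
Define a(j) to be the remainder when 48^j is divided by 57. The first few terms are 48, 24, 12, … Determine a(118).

9

We have a(1) = 48; a(2) = 24; a(3) = 12; a(4) = 6; a(5) = 3; a(6) = 30; a(7) = 15; a(8) = 36; a(9) = 18; a(10) = 9; a(11) = 33; a(12) = 45; a(13) = 51; a(14) = 54; a(15) = 27; a(16) = 42; a(17) = 21; a(18) = 39; a(19) = 48.
The sequence repeats with period 18.
(118 - 1) mod 18 = 9, so a(118) = a(10) = 9.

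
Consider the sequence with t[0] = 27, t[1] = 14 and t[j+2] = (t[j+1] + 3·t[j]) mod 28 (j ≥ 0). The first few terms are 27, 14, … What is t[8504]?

Listing terms: t[0] = 27,  t[1] = 14,  t[2] = 11,  t[3] = 25,  t[4] = 2,  t[5] = 21,  t[6] = 27,  t[7] = 6,  t[8] = 3,  t[9] = 21,  t[10] = 2,  t[11] = 9,  t[12] = 15,  t[13] = 14,  t[14] = 3,  t[15] = 17,  t[16] = 26,  t[17] = 21,  t[18] = 15,  t[19] = 22,  t[20] = 11,  t[21] = 21,  t[22] = 26,  t[23] = 5,  t[24] = 27,  t[25] = 14.
Since (t[24], t[25]) = (t[0], t[1]) = (27, 14) (two consecutive terms determine the rest), the sequence is periodic with period 24.
So t[8504] = t[0 + ((8504-0) mod 24)] = t[8] = 3.

3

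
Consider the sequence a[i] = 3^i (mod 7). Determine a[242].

2

Listing terms: a[1] = 3,  a[2] = 2,  a[3] = 6,  a[4] = 4,  a[5] = 5,  a[6] = 1,  a[7] = 3.
Since a[7] = a[1] = 3, the sequence is periodic with period 6.
So a[242] = a[1 + ((242-1) mod 6)] = a[2] = 2.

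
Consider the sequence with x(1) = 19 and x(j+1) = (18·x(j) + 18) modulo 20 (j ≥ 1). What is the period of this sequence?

4

Computing terms: x(1) = 19; x(2) = 0; x(3) = 18; x(4) = 2; x(5) = 14; x(6) = 10; x(7) = 18.
Since x(7) = x(3) = 18, the sequence is eventually periodic: after a pre-period of length 2 it cycles with period 4.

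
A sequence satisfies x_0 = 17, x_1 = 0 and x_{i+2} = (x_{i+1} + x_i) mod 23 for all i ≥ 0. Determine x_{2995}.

21

Computing terms: x_0 = 17,  x_1 = 0,  x_2 = 17,  x_3 = 17,  x_4 = 11,  x_5 = 5,  x_6 = 16,  x_7 = 21,  x_8 = 14,  x_9 = 12,  x_{10} = 3,  x_{11} = 15,  x_{12} = 18,  x_{13} = 10,  x_{14} = 5,  x_{15} = 15,  x_{16} = 20,  x_{17} = 12,  x_{18} = 9,  x_{19} = 21,  x_{20} = 7,  x_{21} = 5,  x_{22} = 12,  x_{23} = 17,  x_{24} = 6,  x_{25} = 0,  x_{26} = 6,  x_{27} = 6,  x_{28} = 12,  x_{29} = 18,  x_{30} = 7,  x_{31} = 2,  x_{32} = 9,  x_{33} = 11,  x_{34} = 20,  x_{35} = 8,  x_{36} = 5,  x_{37} = 13,  x_{38} = 18,  x_{39} = 8,  x_{40} = 3,  x_{41} = 11,  x_{42} = 14,  x_{43} = 2,  x_{44} = 16,  x_{45} = 18,  x_{46} = 11,  x_{47} = 6,  x_{48} = 17,  x_{49} = 0.
Since (x_{48}, x_{49}) = (x_0, x_1) = (17, 0) (two consecutive terms determine the rest), the sequence is periodic with period 48.
So x_{2995} = x_{0 + ((2995-0) mod 48)} = x_{19} = 21.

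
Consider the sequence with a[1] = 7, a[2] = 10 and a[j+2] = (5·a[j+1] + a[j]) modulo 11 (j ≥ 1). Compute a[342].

a[1] = 7; a[2] = 10; a[3] = 2; a[4] = 9; a[5] = 3; a[6] = 2; a[7] = 2; a[8] = 1; a[9] = 7; a[10] = 3; a[11] = 0; a[12] = 3; a[13] = 4; a[14] = 1; a[15] = 9; a[16] = 2; a[17] = 8; a[18] = 9; a[19] = 9; a[20] = 10; a[21] = 4; a[22] = 8; a[23] = 0; a[24] = 8; a[25] = 7; a[26] = 10.
Since (a[25], a[26]) = (a[1], a[2]) = (7, 10) (two consecutive terms determine the rest), the sequence is periodic with period 24.
So a[342] = a[1 + ((342-1) mod 24)] = a[6] = 2.

2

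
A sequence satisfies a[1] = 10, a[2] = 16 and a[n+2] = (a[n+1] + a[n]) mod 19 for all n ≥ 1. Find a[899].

4

Listing terms: a[1] = 10, a[2] = 16, a[3] = 7, a[4] = 4, a[5] = 11, a[6] = 15, a[7] = 7, a[8] = 3, a[9] = 10, a[10] = 13, a[11] = 4, a[12] = 17, a[13] = 2, a[14] = 0, a[15] = 2, a[16] = 2, a[17] = 4, a[18] = 6, a[19] = 10, a[20] = 16.
The sequence repeats with period 18.
So a[899] = a[1 + ((899-1) mod 18)] = a[17] = 4.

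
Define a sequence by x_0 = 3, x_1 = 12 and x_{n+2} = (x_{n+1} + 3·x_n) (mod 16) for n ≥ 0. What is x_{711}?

9

Computing terms: x_0 = 3,  x_1 = 12,  x_2 = 5,  x_3 = 9,  x_4 = 8,  x_5 = 3,  x_6 = 11,  x_7 = 4,  x_8 = 5,  x_9 = 1,  x_{10} = 0,  x_{11} = 3,  x_{12} = 3,  x_{13} = 12.
The sequence repeats with period 12.
So x_{711} = x_{0 + ((711-0) mod 12)} = x_3 = 9.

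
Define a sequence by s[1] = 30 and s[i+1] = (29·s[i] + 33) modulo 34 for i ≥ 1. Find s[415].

16

We have s[1] = 30, s[2] = 19, s[3] = 6, s[4] = 3, s[5] = 18, s[6] = 11, s[7] = 12, s[8] = 7, s[9] = 32, s[10] = 9, s[11] = 22, s[12] = 25, s[13] = 10, s[14] = 17, s[15] = 16, s[16] = 21, s[17] = 30.
The sequence repeats with period 16.
(415 - 1) mod 16 = 14, so s[415] = s[15] = 16.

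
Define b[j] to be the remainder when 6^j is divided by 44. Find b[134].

We have b[0] = 1; b[1] = 6; b[2] = 36; b[3] = 40; b[4] = 20; b[5] = 32; b[6] = 16; b[7] = 8; b[8] = 4; b[9] = 24; b[10] = 12; b[11] = 28; b[12] = 36.
Since b[12] = b[2] = 36, the sequence is eventually periodic: after a pre-period of length 2 it cycles with period 10.
For j ≥ 2, b[j] depends only on (j - 2) mod 10. (134 - 2) mod 10 = 2, so b[134] = b[4] = 20.

20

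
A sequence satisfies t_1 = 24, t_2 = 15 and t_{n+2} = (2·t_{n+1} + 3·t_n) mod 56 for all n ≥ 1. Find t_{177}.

32

t_1 = 24; t_2 = 15; t_3 = 46; t_4 = 25; t_5 = 20; t_6 = 3; t_7 = 10; t_8 = 29; t_9 = 32; t_{10} = 39; t_{11} = 6; t_{12} = 17; t_{13} = 52; t_{14} = 43; t_{15} = 18; t_{16} = 53; t_{17} = 48; t_{18} = 31; t_{19} = 38; t_{20} = 1; t_{21} = 4; t_{22} = 11; t_{23} = 34; t_{24} = 45; t_{25} = 24; t_{26} = 15.
The sequence repeats with period 24.
(177 - 1) mod 24 = 8, so t_{177} = t_9 = 32.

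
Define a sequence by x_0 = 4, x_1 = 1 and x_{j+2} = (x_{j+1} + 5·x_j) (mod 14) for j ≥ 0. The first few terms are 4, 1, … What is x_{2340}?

x_0 = 4,  x_1 = 1,  x_2 = 7,  x_3 = 12,  x_4 = 5,  x_5 = 9,  x_6 = 6,  x_7 = 9,  x_8 = 11,  x_9 = 0,  x_{10} = 13,  x_{11} = 13,  x_{12} = 8,  x_{13} = 3,  x_{14} = 1,  x_{15} = 2,  x_{16} = 7,  x_{17} = 3,  x_{18} = 10,  x_{19} = 11,  x_{20} = 5,  x_{21} = 4,  x_{22} = 1.
The sequence repeats with period 21.
So x_{2340} = x_{0 + ((2340-0) mod 21)} = x_9 = 0.

0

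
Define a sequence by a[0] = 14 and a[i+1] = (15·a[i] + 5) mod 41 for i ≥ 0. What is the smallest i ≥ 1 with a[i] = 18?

23

Computing terms: a[0] = 14,  a[1] = 10,  a[2] = 32,  a[3] = 34,  a[4] = 23,  a[5] = 22,  a[6] = 7,  a[7] = 28,  a[8] = 15,  a[9] = 25,  a[10] = 11,  a[11] = 6,  a[12] = 13,  a[13] = 36,  a[14] = 12,  a[15] = 21,  a[16] = 33,  a[17] = 8,  a[18] = 2,  a[19] = 35,  a[20] = 38,  a[21] = 1,  a[22] = 20,  a[23] = 18,  a[24] = 29,  a[25] = 30,  a[26] = 4,  a[27] = 24,  a[28] = 37,  a[29] = 27,  a[30] = 0,  a[31] = 5,  a[32] = 39,  a[33] = 16,  a[34] = 40,  a[35] = 31,  a[36] = 19,  a[37] = 3,  a[38] = 9,  a[39] = 17,  a[40] = 14.
The sequence repeats with period 40.
The value 18 first appears (with i ≥ 1) at a[23].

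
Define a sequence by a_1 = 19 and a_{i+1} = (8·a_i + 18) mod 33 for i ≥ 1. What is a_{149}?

22

Listing terms: a_1 = 19,  a_2 = 5,  a_3 = 25,  a_4 = 20,  a_5 = 13,  a_6 = 23,  a_7 = 4,  a_8 = 17,  a_9 = 22,  a_{10} = 29,  a_{11} = 19.
The sequence repeats with period 10.
(149 - 1) mod 10 = 8, so a_{149} = a_9 = 22.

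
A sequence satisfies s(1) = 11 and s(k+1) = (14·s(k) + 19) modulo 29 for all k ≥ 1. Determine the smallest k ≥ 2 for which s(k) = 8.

s(1) = 11, s(2) = 28, s(3) = 5, s(4) = 2, s(5) = 18, s(6) = 10, s(7) = 14, s(8) = 12, s(9) = 13, s(10) = 27, s(11) = 20, s(12) = 9, s(13) = 0, s(14) = 19, s(15) = 24, s(16) = 7, s(17) = 1, s(18) = 4, s(19) = 17, s(20) = 25, s(21) = 21, s(22) = 23, s(23) = 22, s(24) = 8, s(25) = 15, s(26) = 26, s(27) = 6, s(28) = 16, s(29) = 11.
The sequence repeats with period 28.
The value 8 first appears (with k ≥ 2) at s(24).

24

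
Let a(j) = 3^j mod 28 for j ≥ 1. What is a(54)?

We have a(1) = 3; a(2) = 9; a(3) = 27; a(4) = 25; a(5) = 19; a(6) = 1; a(7) = 3.
Since a(7) = a(1) = 3, the sequence is periodic with period 6.
(54 - 1) mod 6 = 5, so a(54) = a(6) = 1.

1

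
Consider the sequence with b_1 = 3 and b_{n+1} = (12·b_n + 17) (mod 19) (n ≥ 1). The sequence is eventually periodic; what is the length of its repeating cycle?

6

b_1 = 3; b_2 = 15; b_3 = 7; b_4 = 6; b_5 = 13; b_6 = 2; b_7 = 3.
Since b_7 = b_1 = 3, the sequence is periodic with period 6.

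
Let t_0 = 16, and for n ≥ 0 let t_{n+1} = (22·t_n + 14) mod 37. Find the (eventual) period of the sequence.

36

Listing terms: t_0 = 16; t_1 = 33; t_2 = 0; t_3 = 14; t_4 = 26; t_5 = 31; t_6 = 30; t_7 = 8; t_8 = 5; t_9 = 13; t_{10} = 4; t_{11} = 28; t_{12} = 1; t_{13} = 36; t_{14} = 29; t_{15} = 23; t_{16} = 2; t_{17} = 21; t_{18} = 32; t_{19} = 15; t_{20} = 11; t_{21} = 34; t_{22} = 22; t_{23} = 17; t_{24} = 18; t_{25} = 3; t_{26} = 6; t_{27} = 35; t_{28} = 7; t_{29} = 20; t_{30} = 10; t_{31} = 12; t_{32} = 19; t_{33} = 25; t_{34} = 9; t_{35} = 27; t_{36} = 16.
The sequence repeats with period 36.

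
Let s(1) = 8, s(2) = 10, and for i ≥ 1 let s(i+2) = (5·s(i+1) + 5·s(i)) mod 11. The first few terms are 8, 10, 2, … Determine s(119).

1

We have s(1) = 8,  s(2) = 10,  s(3) = 2,  s(4) = 5,  s(5) = 2,  s(6) = 2,  s(7) = 9,  s(8) = 0,  s(9) = 1,  s(10) = 5,  s(11) = 8,  s(12) = 10.
Since (s(11), s(12)) = (s(1), s(2)) = (8, 10) (two consecutive terms determine the rest), the sequence is periodic with period 10.
(119 - 1) mod 10 = 8, so s(119) = s(9) = 1.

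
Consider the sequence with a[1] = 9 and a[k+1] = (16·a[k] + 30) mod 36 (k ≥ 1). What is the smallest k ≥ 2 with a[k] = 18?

4

Listing terms: a[1] = 9,  a[2] = 30,  a[3] = 6,  a[4] = 18,  a[5] = 30.
Since a[5] = a[2] = 30, the sequence is eventually periodic: after a pre-period of length 1 it cycles with period 3.
The value 18 first appears (with k ≥ 2) at a[4].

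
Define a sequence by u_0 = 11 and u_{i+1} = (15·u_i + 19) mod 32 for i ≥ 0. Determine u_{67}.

Listing terms: u_0 = 11, u_1 = 24, u_2 = 27, u_3 = 8, u_4 = 11.
Since u_4 = u_0 = 11, the sequence is periodic with period 4.
(67 - 0) mod 4 = 3, so u_{67} = u_3 = 8.

8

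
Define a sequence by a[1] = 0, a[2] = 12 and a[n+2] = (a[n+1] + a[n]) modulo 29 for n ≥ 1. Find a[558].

Listing terms: a[1] = 0; a[2] = 12; a[3] = 12; a[4] = 24; a[5] = 7; a[6] = 2; a[7] = 9; a[8] = 11; a[9] = 20; a[10] = 2; a[11] = 22; a[12] = 24; a[13] = 17; a[14] = 12; a[15] = 0; a[16] = 12.
Since (a[15], a[16]) = (a[1], a[2]) = (0, 12) (two consecutive terms determine the rest), the sequence is periodic with period 14.
So a[558] = a[1 + ((558-1) mod 14)] = a[12] = 24.

24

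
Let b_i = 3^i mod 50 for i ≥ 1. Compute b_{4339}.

b_1 = 3,  b_2 = 9,  b_3 = 27,  b_4 = 31,  b_5 = 43,  b_6 = 29,  b_7 = 37,  b_8 = 11,  b_9 = 33,  b_{10} = 49,  b_{11} = 47,  b_{12} = 41,  b_{13} = 23,  b_{14} = 19,  b_{15} = 7,  b_{16} = 21,  b_{17} = 13,  b_{18} = 39,  b_{19} = 17,  b_{20} = 1,  b_{21} = 3.
The sequence repeats with period 20.
(4339 - 1) mod 20 = 18, so b_{4339} = b_{19} = 17.

17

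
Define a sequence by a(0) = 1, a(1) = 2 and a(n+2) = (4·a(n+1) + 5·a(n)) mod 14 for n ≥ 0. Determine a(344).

Computing terms: a(0) = 1, a(1) = 2, a(2) = 13, a(3) = 6, a(4) = 5, a(5) = 8, a(6) = 1, a(7) = 2.
The sequence repeats with period 6.
So a(344) = a(0 + ((344-0) mod 6)) = a(2) = 13.

13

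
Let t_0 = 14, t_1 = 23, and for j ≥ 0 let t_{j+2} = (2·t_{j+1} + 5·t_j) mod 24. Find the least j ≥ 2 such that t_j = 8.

Computing terms: t_0 = 14,  t_1 = 23,  t_2 = 20,  t_3 = 11,  t_4 = 2,  t_5 = 11,  t_6 = 8,  t_7 = 23,  t_8 = 14,  t_9 = 23.
The sequence repeats with period 8.
The value 8 first appears (with j ≥ 2) at t_6.

6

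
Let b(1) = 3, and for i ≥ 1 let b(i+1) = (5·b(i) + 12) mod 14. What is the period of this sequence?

6

Listing terms: b(1) = 3,  b(2) = 13,  b(3) = 7,  b(4) = 5,  b(5) = 9,  b(6) = 1,  b(7) = 3.
The sequence repeats with period 6.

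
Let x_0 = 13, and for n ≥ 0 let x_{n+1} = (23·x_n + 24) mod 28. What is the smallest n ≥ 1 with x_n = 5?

2

x_0 = 13, x_1 = 15, x_2 = 5, x_3 = 27, x_4 = 1, x_5 = 19, x_6 = 13.
Since x_6 = x_0 = 13, the sequence is periodic with period 6.
The value 5 first appears (with n ≥ 1) at x_2.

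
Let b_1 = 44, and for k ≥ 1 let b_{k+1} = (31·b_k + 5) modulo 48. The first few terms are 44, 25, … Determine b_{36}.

Listing terms: b_1 = 44; b_2 = 25; b_3 = 12; b_4 = 41; b_5 = 28; b_6 = 9; b_7 = 44.
The sequence repeats with period 6.
(36 - 1) mod 6 = 5, so b_{36} = b_6 = 9.

9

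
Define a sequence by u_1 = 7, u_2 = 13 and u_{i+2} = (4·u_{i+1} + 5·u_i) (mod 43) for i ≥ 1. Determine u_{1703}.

u_1 = 7; u_2 = 13; u_3 = 1; u_4 = 26; u_5 = 23; u_6 = 7; u_7 = 14; u_8 = 5; u_9 = 4; u_{10} = 41; u_{11} = 12; u_{12} = 38; u_{13} = 40; u_{14} = 6; u_{15} = 9; u_{16} = 23; u_{17} = 8; u_{18} = 18; u_{19} = 26; u_{20} = 22; u_{21} = 3; u_{22} = 36; u_{23} = 30; u_{24} = 42; u_{25} = 17; u_{26} = 20; u_{27} = 36; u_{28} = 29; u_{29} = 38; u_{30} = 39; u_{31} = 2; u_{32} = 31; u_{33} = 5; u_{34} = 3; u_{35} = 37; u_{36} = 34; u_{37} = 20; u_{38} = 35; u_{39} = 25; u_{40} = 17; u_{41} = 21; u_{42} = 40; u_{43} = 7; u_{44} = 13.
Since (u_{43}, u_{44}) = (u_1, u_2) = (7, 13) (two consecutive terms determine the rest), the sequence is periodic with period 42.
(1703 - 1) mod 42 = 22, so u_{1703} = u_{23} = 30.

30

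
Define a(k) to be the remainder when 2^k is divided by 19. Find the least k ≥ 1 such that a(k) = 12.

15

We have a(0) = 1, a(1) = 2, a(2) = 4, a(3) = 8, a(4) = 16, a(5) = 13, a(6) = 7, a(7) = 14, a(8) = 9, a(9) = 18, a(10) = 17, a(11) = 15, a(12) = 11, a(13) = 3, a(14) = 6, a(15) = 12, a(16) = 5, a(17) = 10, a(18) = 1.
The sequence repeats with period 18.
The value 12 first appears (with k ≥ 1) at a(15).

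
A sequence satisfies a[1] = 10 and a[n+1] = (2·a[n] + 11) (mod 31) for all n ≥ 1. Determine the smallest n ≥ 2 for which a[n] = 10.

6

Computing terms: a[1] = 10, a[2] = 0, a[3] = 11, a[4] = 2, a[5] = 15, a[6] = 10.
The sequence repeats with period 5.
The value 10 next appears (with n ≥ 2) at a[6].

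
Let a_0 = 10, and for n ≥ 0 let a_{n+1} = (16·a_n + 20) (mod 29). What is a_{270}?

21

We have a_0 = 10, a_1 = 6, a_2 = 0, a_3 = 20, a_4 = 21, a_5 = 8, a_6 = 3, a_7 = 10.
Since a_7 = a_0 = 10, the sequence is periodic with period 7.
(270 - 0) mod 7 = 4, so a_{270} = a_4 = 21.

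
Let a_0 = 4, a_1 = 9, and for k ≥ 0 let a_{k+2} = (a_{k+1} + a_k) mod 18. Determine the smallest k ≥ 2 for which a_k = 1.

Computing terms: a_0 = 4, a_1 = 9, a_2 = 13, a_3 = 4, a_4 = 17, a_5 = 3, a_6 = 2, a_7 = 5, a_8 = 7, a_9 = 12, a_{10} = 1, a_{11} = 13, a_{12} = 14, a_{13} = 9, a_{14} = 5, a_{15} = 14, a_{16} = 1, a_{17} = 15, a_{18} = 16, a_{19} = 13, a_{20} = 11, a_{21} = 6, a_{22} = 17, a_{23} = 5, a_{24} = 4, a_{25} = 9.
Since (a_{24}, a_{25}) = (a_0, a_1) = (4, 9) (two consecutive terms determine the rest), the sequence is periodic with period 24.
The value 1 first appears (with k ≥ 2) at a_{10}.

10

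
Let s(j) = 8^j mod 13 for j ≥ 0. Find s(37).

8

s(0) = 1,  s(1) = 8,  s(2) = 12,  s(3) = 5,  s(4) = 1.
The sequence repeats with period 4.
(37 - 0) mod 4 = 1, so s(37) = s(1) = 8.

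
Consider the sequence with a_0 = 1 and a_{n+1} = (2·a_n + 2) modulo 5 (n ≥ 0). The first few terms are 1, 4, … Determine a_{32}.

1

We have a_0 = 1; a_1 = 4; a_2 = 0; a_3 = 2; a_4 = 1.
Since a_4 = a_0 = 1, the sequence is periodic with period 4.
(32 - 0) mod 4 = 0, so a_{32} = a_0 = 1.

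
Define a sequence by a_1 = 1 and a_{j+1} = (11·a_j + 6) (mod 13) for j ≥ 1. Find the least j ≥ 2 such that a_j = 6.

a_1 = 1; a_2 = 4; a_3 = 11; a_4 = 10; a_5 = 12; a_6 = 8; a_7 = 3; a_8 = 0; a_9 = 6; a_{10} = 7; a_{11} = 5; a_{12} = 9; a_{13} = 1.
Since a_{13} = a_1 = 1, the sequence is periodic with period 12.
The value 6 first appears (with j ≥ 2) at a_9.

9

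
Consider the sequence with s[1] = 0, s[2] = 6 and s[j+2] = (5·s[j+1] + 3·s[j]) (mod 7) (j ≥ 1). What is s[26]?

s[1] = 0, s[2] = 6, s[3] = 2, s[4] = 0, s[5] = 6.
Since (s[4], s[5]) = (s[1], s[2]) = (0, 6) (two consecutive terms determine the rest), the sequence is periodic with period 3.
So s[26] = s[1 + ((26-1) mod 3)] = s[2] = 6.

6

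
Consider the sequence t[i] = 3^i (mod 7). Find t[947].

5

t[1] = 3; t[2] = 2; t[3] = 6; t[4] = 4; t[5] = 5; t[6] = 1; t[7] = 3.
Since t[7] = t[1] = 3, the sequence is periodic with period 6.
So t[947] = t[1 + ((947-1) mod 6)] = t[5] = 5.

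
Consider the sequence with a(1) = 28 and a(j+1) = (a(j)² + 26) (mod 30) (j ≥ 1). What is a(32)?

Computing terms: a(1) = 28,  a(2) = 0,  a(3) = 26,  a(4) = 12,  a(5) = 20,  a(6) = 6,  a(7) = 2,  a(8) = 0.
Since a(8) = a(2) = 0, the sequence is eventually periodic: after a pre-period of length 1 it cycles with period 6.
For j ≥ 2, a(j) depends only on (j - 2) mod 6. (32 - 2) mod 6 = 0, so a(32) = a(2) = 0.

0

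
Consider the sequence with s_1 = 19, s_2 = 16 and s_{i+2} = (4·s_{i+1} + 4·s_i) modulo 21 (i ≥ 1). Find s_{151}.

19

We have s_1 = 19, s_2 = 16, s_3 = 14, s_4 = 15, s_5 = 11, s_6 = 20, s_7 = 19, s_8 = 9, s_9 = 7, s_{10} = 1, s_{11} = 11, s_{12} = 6, s_{13} = 5, s_{14} = 2, s_{15} = 7, s_{16} = 15, s_{17} = 4, s_{18} = 13, s_{19} = 5, s_{20} = 9, s_{21} = 14, s_{22} = 8, s_{23} = 4, s_{24} = 6, s_{25} = 19, s_{26} = 16.
Since (s_{25}, s_{26}) = (s_1, s_2) = (19, 16) (two consecutive terms determine the rest), the sequence is periodic with period 24.
(151 - 1) mod 24 = 6, so s_{151} = s_7 = 19.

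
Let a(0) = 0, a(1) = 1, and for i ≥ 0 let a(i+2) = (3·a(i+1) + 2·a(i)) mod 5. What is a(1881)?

3

a(0) = 0, a(1) = 1, a(2) = 3, a(3) = 1, a(4) = 4, a(5) = 4, a(6) = 0, a(7) = 3, a(8) = 4, a(9) = 3, a(10) = 2, a(11) = 2, a(12) = 0, a(13) = 4, a(14) = 2, a(15) = 4, a(16) = 1, a(17) = 1, a(18) = 0, a(19) = 2, a(20) = 1, a(21) = 2, a(22) = 3, a(23) = 3, a(24) = 0, a(25) = 1.
The sequence repeats with period 24.
(1881 - 0) mod 24 = 9, so a(1881) = a(9) = 3.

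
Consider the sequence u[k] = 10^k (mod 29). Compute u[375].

Listing terms: u[1] = 10,  u[2] = 13,  u[3] = 14,  u[4] = 24,  u[5] = 8,  u[6] = 22,  u[7] = 17,  u[8] = 25,  u[9] = 18,  u[10] = 6,  u[11] = 2,  u[12] = 20,  u[13] = 26,  u[14] = 28,  u[15] = 19,  u[16] = 16,  u[17] = 15,  u[18] = 5,  u[19] = 21,  u[20] = 7,  u[21] = 12,  u[22] = 4,  u[23] = 11,  u[24] = 23,  u[25] = 27,  u[26] = 9,  u[27] = 3,  u[28] = 1,  u[29] = 10.
Since u[29] = u[1] = 10, the sequence is periodic with period 28.
(375 - 1) mod 28 = 10, so u[375] = u[11] = 2.

2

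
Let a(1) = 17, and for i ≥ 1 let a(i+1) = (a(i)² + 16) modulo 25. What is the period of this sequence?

3

Computing terms: a(1) = 17,  a(2) = 5,  a(3) = 16,  a(4) = 22,  a(5) = 0,  a(6) = 16.
Since a(6) = a(3) = 16, the sequence is eventually periodic: after a pre-period of length 2 it cycles with period 3.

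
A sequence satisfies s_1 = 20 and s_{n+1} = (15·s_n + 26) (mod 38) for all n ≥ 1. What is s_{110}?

22

We have s_1 = 20; s_2 = 22; s_3 = 14; s_4 = 8; s_5 = 32; s_6 = 12; s_7 = 16; s_8 = 0; s_9 = 26; s_{10} = 36; s_{11} = 34; s_{12} = 4; s_{13} = 10; s_{14} = 24; s_{15} = 6; s_{16} = 2; s_{17} = 18; s_{18} = 30; s_{19} = 20.
Since s_{19} = s_1 = 20, the sequence is periodic with period 18.
(110 - 1) mod 18 = 1, so s_{110} = s_2 = 22.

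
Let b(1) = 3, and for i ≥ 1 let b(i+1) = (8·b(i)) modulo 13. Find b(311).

b(1) = 3, b(2) = 11, b(3) = 10, b(4) = 2, b(5) = 3.
The sequence repeats with period 4.
(311 - 1) mod 4 = 2, so b(311) = b(3) = 10.

10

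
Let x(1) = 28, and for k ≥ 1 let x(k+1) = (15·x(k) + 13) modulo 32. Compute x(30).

We have x(1) = 28; x(2) = 17; x(3) = 12; x(4) = 1; x(5) = 28.
Since x(5) = x(1) = 28, the sequence is periodic with period 4.
(30 - 1) mod 4 = 1, so x(30) = x(2) = 17.

17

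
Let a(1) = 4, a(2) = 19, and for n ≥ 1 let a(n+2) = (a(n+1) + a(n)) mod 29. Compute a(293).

18

We have a(1) = 4, a(2) = 19, a(3) = 23, a(4) = 13, a(5) = 7, a(6) = 20, a(7) = 27, a(8) = 18, a(9) = 16, a(10) = 5, a(11) = 21, a(12) = 26, a(13) = 18, a(14) = 15, a(15) = 4, a(16) = 19.
The sequence repeats with period 14.
(293 - 1) mod 14 = 12, so a(293) = a(13) = 18.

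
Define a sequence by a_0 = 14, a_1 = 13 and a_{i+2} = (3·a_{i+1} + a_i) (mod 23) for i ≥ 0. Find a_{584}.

15

a_0 = 14,  a_1 = 13,  a_2 = 7,  a_3 = 11,  a_4 = 17,  a_5 = 16,  a_6 = 19,  a_7 = 4,  a_8 = 8,  a_9 = 5,  a_{10} = 0,  a_{11} = 5,  a_{12} = 15,  a_{13} = 4,  a_{14} = 4,  a_{15} = 16,  a_{16} = 6,  a_{17} = 11,  a_{18} = 16,  a_{19} = 13,  a_{20} = 9,  a_{21} = 17,  a_{22} = 14,  a_{23} = 13.
Since (a_{22}, a_{23}) = (a_0, a_1) = (14, 13) (two consecutive terms determine the rest), the sequence is periodic with period 22.
(584 - 0) mod 22 = 12, so a_{584} = a_{12} = 15.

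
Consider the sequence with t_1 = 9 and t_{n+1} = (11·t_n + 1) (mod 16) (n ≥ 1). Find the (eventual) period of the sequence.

t_1 = 9; t_2 = 4; t_3 = 13; t_4 = 0; t_5 = 1; t_6 = 12; t_7 = 5; t_8 = 8; t_9 = 9.
Since t_9 = t_1 = 9, the sequence is periodic with period 8.

8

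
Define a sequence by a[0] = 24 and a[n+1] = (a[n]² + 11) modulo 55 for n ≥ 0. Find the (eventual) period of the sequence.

a[0] = 24,  a[1] = 37,  a[2] = 5,  a[3] = 36,  a[4] = 42,  a[5] = 15,  a[6] = 16,  a[7] = 47,  a[8] = 20,  a[9] = 26,  a[10] = 27,  a[11] = 25,  a[12] = 31,  a[13] = 37.
Since a[13] = a[1] = 37, the sequence is eventually periodic: after a pre-period of length 1 it cycles with period 12.

12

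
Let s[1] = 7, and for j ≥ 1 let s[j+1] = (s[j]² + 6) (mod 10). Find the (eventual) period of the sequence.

Listing terms: s[1] = 7, s[2] = 5, s[3] = 1, s[4] = 7.
The sequence repeats with period 3.

3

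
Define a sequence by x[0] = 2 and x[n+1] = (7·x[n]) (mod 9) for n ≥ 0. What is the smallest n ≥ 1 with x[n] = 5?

1

x[0] = 2,  x[1] = 5,  x[2] = 8,  x[3] = 2.
The sequence repeats with period 3.
The value 5 first appears (with n ≥ 1) at x[1].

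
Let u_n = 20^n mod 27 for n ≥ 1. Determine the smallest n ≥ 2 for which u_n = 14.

5

Listing terms: u_1 = 20,  u_2 = 22,  u_3 = 8,  u_4 = 25,  u_5 = 14,  u_6 = 10,  u_7 = 11,  u_8 = 4,  u_9 = 26,  u_{10} = 7,  u_{11} = 5,  u_{12} = 19,  u_{13} = 2,  u_{14} = 13,  u_{15} = 17,  u_{16} = 16,  u_{17} = 23,  u_{18} = 1,  u_{19} = 20.
Since u_{19} = u_1 = 20, the sequence is periodic with period 18.
The value 14 first appears (with n ≥ 2) at u_5.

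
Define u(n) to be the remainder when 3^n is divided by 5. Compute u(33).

3

Listing terms: u(0) = 1; u(1) = 3; u(2) = 4; u(3) = 2; u(4) = 1.
Since u(4) = u(0) = 1, the sequence is periodic with period 4.
So u(33) = u(0 + ((33-0) mod 4)) = u(1) = 3.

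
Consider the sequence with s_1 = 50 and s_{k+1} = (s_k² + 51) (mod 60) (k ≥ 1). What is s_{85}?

40

Listing terms: s_1 = 50,  s_2 = 31,  s_3 = 52,  s_4 = 55,  s_5 = 16,  s_6 = 7,  s_7 = 40,  s_8 = 31.
Since s_8 = s_2 = 31, the sequence is eventually periodic: after a pre-period of length 1 it cycles with period 6.
For k ≥ 2, s_k depends only on (k - 2) mod 6. (85 - 2) mod 6 = 5, so s_{85} = s_7 = 40.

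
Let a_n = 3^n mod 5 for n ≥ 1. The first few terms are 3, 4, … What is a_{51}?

2

a_1 = 3; a_2 = 4; a_3 = 2; a_4 = 1; a_5 = 3.
The sequence repeats with period 4.
(51 - 1) mod 4 = 2, so a_{51} = a_3 = 2.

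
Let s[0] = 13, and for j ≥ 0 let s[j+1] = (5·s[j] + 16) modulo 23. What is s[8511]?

Listing terms: s[0] = 13; s[1] = 12; s[2] = 7; s[3] = 5; s[4] = 18; s[5] = 14; s[6] = 17; s[7] = 9; s[8] = 15; s[9] = 22; s[10] = 11; s[11] = 2; s[12] = 3; s[13] = 8; s[14] = 10; s[15] = 20; s[16] = 1; s[17] = 21; s[18] = 6; s[19] = 0; s[20] = 16; s[21] = 4; s[22] = 13.
The sequence repeats with period 22.
So s[8511] = s[0 + ((8511-0) mod 22)] = s[19] = 0.

0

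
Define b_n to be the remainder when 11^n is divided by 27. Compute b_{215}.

Computing terms: b_0 = 1; b_1 = 11; b_2 = 13; b_3 = 8; b_4 = 7; b_5 = 23; b_6 = 10; b_7 = 2; b_8 = 22; b_9 = 26; b_{10} = 16; b_{11} = 14; b_{12} = 19; b_{13} = 20; b_{14} = 4; b_{15} = 17; b_{16} = 25; b_{17} = 5; b_{18} = 1.
Since b_{18} = b_0 = 1, the sequence is periodic with period 18.
(215 - 0) mod 18 = 17, so b_{215} = b_{17} = 5.

5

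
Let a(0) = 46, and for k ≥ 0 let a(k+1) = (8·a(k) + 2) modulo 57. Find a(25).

28

We have a(0) = 46; a(1) = 28; a(2) = 55; a(3) = 43; a(4) = 4; a(5) = 34; a(6) = 46.
The sequence repeats with period 6.
(25 - 0) mod 6 = 1, so a(25) = a(1) = 28.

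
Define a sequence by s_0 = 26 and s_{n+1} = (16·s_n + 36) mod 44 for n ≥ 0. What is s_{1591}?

Listing terms: s_0 = 26; s_1 = 12; s_2 = 8; s_3 = 32; s_4 = 20; s_5 = 4; s_6 = 12.
Since s_6 = s_1 = 12, the sequence is eventually periodic: after a pre-period of length 1 it cycles with period 5.
For n ≥ 1, s_n depends only on (n - 1) mod 5. (1591 - 1) mod 5 = 0, so s_{1591} = s_1 = 12.

12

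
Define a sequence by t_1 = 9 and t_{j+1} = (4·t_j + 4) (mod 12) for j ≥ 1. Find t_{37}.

Listing terms: t_1 = 9,  t_2 = 4,  t_3 = 8,  t_4 = 0,  t_5 = 4.
Since t_5 = t_2 = 4, the sequence is eventually periodic: after a pre-period of length 1 it cycles with period 3.
For j ≥ 2, t_j depends only on (j - 2) mod 3. (37 - 2) mod 3 = 2, so t_{37} = t_4 = 0.

0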